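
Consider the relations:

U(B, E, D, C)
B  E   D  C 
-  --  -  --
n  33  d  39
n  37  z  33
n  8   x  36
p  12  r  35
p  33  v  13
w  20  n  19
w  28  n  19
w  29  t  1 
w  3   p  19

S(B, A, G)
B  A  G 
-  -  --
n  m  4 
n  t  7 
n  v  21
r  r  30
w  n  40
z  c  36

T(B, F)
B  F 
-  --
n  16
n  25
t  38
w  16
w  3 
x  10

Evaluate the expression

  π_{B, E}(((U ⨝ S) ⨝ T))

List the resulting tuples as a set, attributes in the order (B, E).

Natural join on B: {(n, 33, d, 39, m, 4), (n, 33, d, 39, t, 7), (n, 33, d, 39, v, 21), (n, 37, z, 33, m, 4), (n, 37, z, 33, t, 7), (n, 37, z, 33, v, 21), (n, 8, x, 36, m, 4), (n, 8, x, 36, t, 7), (n, 8, x, 36, v, 21), (w, 20, n, 19, n, 40), (w, 28, n, 19, n, 40), (w, 29, t, 1, n, 40), (w, 3, p, 19, n, 40)}
Natural join on B: {(n, 33, d, 39, m, 4, 16), (n, 33, d, 39, m, 4, 25), (n, 33, d, 39, t, 7, 16), (n, 33, d, 39, t, 7, 25), (n, 33, d, 39, v, 21, 16), (n, 33, d, 39, v, 21, 25), (n, 37, z, 33, m, 4, 16), (n, 37, z, 33, m, 4, 25), (n, 37, z, 33, t, 7, 16), (n, 37, z, 33, t, 7, 25), (n, 37, z, 33, v, 21, 16), (n, 37, z, 33, v, 21, 25), (n, 8, x, 36, m, 4, 16), (n, 8, x, 36, m, 4, 25), (n, 8, x, 36, t, 7, 16), (n, 8, x, 36, t, 7, 25), (n, 8, x, 36, v, 21, 16), (n, 8, x, 36, v, 21, 25), (w, 20, n, 19, n, 40, 16), (w, 20, n, 19, n, 40, 3), (w, 28, n, 19, n, 40, 16), (w, 28, n, 19, n, 40, 3), (w, 29, t, 1, n, 40, 16), (w, 29, t, 1, n, 40, 3), (w, 3, p, 19, n, 40, 16), (w, 3, p, 19, n, 40, 3)}
π[B, E]: project onto (B, E) (19 duplicate(s) eliminated) → {(n, 33), (n, 37), (n, 8), (w, 20), (w, 28), (w, 29), (w, 3)}

{(n, 33), (n, 37), (n, 8), (w, 20), (w, 28), (w, 29), (w, 3)}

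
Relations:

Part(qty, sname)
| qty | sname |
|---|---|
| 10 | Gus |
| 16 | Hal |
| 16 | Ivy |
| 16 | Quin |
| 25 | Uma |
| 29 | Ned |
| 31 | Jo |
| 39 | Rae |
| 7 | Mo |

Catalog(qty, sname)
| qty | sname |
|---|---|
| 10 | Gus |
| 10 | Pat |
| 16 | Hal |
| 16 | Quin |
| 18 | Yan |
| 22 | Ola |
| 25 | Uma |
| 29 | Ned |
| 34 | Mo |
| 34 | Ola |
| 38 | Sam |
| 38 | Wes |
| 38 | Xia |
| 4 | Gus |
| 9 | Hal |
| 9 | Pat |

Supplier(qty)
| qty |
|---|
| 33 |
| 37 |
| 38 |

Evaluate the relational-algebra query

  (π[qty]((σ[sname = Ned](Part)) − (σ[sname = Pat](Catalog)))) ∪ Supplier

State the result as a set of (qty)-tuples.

{29, 33, 37, 38}

σ[sname = Ned]: keep tuples satisfying sname = Ned → {(29, Ned)}
σ[sname = Pat]: keep tuples satisfying sname = Pat → {(10, Pat), (9, Pat)}
Taking the difference: {(29, Ned)}
Projecting to qty: {29}
Taking the union: {29, 33, 37, 38}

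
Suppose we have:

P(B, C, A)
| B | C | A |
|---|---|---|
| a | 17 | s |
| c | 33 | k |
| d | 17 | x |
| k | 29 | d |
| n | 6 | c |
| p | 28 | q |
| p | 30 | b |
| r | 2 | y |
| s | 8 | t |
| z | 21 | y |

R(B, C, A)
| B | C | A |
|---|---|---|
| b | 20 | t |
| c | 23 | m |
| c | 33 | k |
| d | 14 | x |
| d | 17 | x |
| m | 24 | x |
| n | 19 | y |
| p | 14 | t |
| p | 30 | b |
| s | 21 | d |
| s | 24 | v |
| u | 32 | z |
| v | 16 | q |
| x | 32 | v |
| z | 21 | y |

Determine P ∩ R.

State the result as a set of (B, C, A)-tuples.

{(c, 33, k), (d, 17, x), (p, 30, b), (z, 21, y)}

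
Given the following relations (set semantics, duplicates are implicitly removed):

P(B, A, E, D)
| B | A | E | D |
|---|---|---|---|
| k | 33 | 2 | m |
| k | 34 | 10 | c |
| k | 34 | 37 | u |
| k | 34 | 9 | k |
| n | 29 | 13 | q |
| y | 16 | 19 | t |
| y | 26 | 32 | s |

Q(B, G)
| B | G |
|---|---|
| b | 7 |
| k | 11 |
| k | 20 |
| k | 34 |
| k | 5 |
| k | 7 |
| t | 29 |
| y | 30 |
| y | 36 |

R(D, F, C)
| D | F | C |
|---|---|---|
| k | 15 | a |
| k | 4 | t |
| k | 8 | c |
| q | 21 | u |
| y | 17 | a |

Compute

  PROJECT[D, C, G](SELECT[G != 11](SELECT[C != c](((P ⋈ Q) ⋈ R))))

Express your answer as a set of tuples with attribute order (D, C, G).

{(k, a, 20), (k, a, 34), (k, a, 5), (k, a, 7), (k, t, 20), (k, t, 34), (k, t, 5), (k, t, 7)}

P ⋈ Q (natural join on B): {(k, 33, 2, m, 11), (k, 33, 2, m, 20), (k, 33, 2, m, 34), (k, 33, 2, m, 5), (k, 33, 2, m, 7), (k, 34, 10, c, 11), (k, 34, 10, c, 20), (k, 34, 10, c, 34), (k, 34, 10, c, 5), (k, 34, 10, c, 7), (k, 34, 37, u, 11), (k, 34, 37, u, 20), (k, 34, 37, u, 34), (k, 34, 37, u, 5), (k, 34, 37, u, 7), (k, 34, 9, k, 11), (k, 34, 9, k, 20), (k, 34, 9, k, 34), (k, 34, 9, k, 5), (k, 34, 9, k, 7), (y, 16, 19, t, 30), (y, 16, 19, t, 36), (y, 26, 32, s, 30), (y, 26, 32, s, 36)}
(P ⋈ Q) ⋈ R (natural join on D): {(k, 34, 9, k, 11, 15, a), (k, 34, 9, k, 11, 4, t), (k, 34, 9, k, 11, 8, c), (k, 34, 9, k, 20, 15, a), (k, 34, 9, k, 20, 4, t), (k, 34, 9, k, 20, 8, c), (k, 34, 9, k, 34, 15, a), (k, 34, 9, k, 34, 4, t), (k, 34, 9, k, 34, 8, c), (k, 34, 9, k, 5, 15, a), (k, 34, 9, k, 5, 4, t), (k, 34, 9, k, 5, 8, c), (k, 34, 9, k, 7, 15, a), (k, 34, 9, k, 7, 4, t), (k, 34, 9, k, 7, 8, c)}
Filtering on C != c leaves {(k, 34, 9, k, 11, 15, a), (k, 34, 9, k, 11, 4, t), (k, 34, 9, k, 20, 15, a), (k, 34, 9, k, 20, 4, t), (k, 34, 9, k, 34, 15, a), (k, 34, 9, k, 34, 4, t), (k, 34, 9, k, 5, 15, a), (k, 34, 9, k, 5, 4, t), (k, 34, 9, k, 7, 15, a), (k, 34, 9, k, 7, 4, t)}.
Filtering on G != 11 leaves {(k, 34, 9, k, 20, 15, a), (k, 34, 9, k, 20, 4, t), (k, 34, 9, k, 34, 15, a), (k, 34, 9, k, 34, 4, t), (k, 34, 9, k, 5, 15, a), (k, 34, 9, k, 5, 4, t), (k, 34, 9, k, 7, 15, a), (k, 34, 9, k, 7, 4, t)}.
π[D, C, G]: project onto (D, C, G) → {(k, a, 20), (k, a, 34), (k, a, 5), (k, a, 7), (k, t, 20), (k, t, 34), (k, t, 5), (k, t, 7)}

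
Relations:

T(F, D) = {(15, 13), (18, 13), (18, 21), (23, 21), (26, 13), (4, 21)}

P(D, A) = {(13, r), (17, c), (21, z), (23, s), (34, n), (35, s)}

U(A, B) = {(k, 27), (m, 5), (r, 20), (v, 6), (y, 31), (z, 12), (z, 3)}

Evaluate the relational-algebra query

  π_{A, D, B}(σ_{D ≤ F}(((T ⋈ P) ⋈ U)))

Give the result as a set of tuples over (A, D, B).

{(r, 13, 20), (z, 21, 12), (z, 21, 3)}

Natural join on D: {(15, 13, r), (18, 13, r), (18, 21, z), (23, 21, z), (26, 13, r), (4, 21, z)}
Natural join on A: {(15, 13, r, 20), (18, 13, r, 20), (18, 21, z, 12), (18, 21, z, 3), (23, 21, z, 12), (23, 21, z, 3), (26, 13, r, 20), (4, 21, z, 12), (4, 21, z, 3)}
σ[D ≤ F]: keep tuples satisfying D ≤ F → {(15, 13, r, 20), (18, 13, r, 20), (23, 21, z, 12), (23, 21, z, 3), (26, 13, r, 20)}
Keep only column(s) A, D, B (2 duplicate(s) eliminated): {(r, 13, 20), (z, 21, 12), (z, 21, 3)}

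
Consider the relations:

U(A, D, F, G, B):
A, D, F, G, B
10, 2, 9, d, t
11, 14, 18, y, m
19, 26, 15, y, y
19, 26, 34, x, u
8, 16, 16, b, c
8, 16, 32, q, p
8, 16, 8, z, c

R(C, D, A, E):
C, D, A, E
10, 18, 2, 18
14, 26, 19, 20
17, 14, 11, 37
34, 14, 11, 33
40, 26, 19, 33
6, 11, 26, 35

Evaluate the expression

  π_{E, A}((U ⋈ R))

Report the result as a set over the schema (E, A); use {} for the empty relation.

{(20, 19), (33, 11), (33, 19), (37, 11)}

Joining U and R on A, D yields {(11, 14, 18, y, m, 17, 37), (11, 14, 18, y, m, 34, 33), (19, 26, 15, y, y, 14, 20), (19, 26, 15, y, y, 40, 33), (19, 26, 34, x, u, 14, 20), (19, 26, 34, x, u, 40, 33)}.
Keep only column(s) E, A (2 duplicate(s) eliminated): {(20, 19), (33, 11), (33, 19), (37, 11)}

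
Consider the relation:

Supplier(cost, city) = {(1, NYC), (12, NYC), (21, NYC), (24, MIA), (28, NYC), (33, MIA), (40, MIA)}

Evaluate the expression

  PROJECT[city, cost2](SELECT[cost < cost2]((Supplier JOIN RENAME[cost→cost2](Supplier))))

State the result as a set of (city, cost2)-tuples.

ρ[cost→cost2]: schema becomes (cost2, city); tuples unchanged.
Supplier ⋈ RENAME[cost→cost2](Supplier) (natural join on city): {(1, NYC, 1), (1, NYC, 12), (1, NYC, 21), (1, NYC, 28), (12, NYC, 1), (12, NYC, 12), (12, NYC, 21), (12, NYC, 28), (21, NYC, 1), (21, NYC, 12), (21, NYC, 21), (21, NYC, 28), (24, MIA, 24), (24, MIA, 33), (24, MIA, 40), (28, NYC, 1), (28, NYC, 12), (28, NYC, 21), (28, NYC, 28), (33, MIA, 24), (33, MIA, 33), (33, MIA, 40), (40, MIA, 24), (40, MIA, 33), (40, MIA, 40)}
Selection cost < cost2: {(1, NYC, 12), (1, NYC, 21), (1, NYC, 28), (12, NYC, 21), (12, NYC, 28), (21, NYC, 28), (24, MIA, 33), (24, MIA, 40), (33, MIA, 40)}
π_{city, cost2} gives {(MIA, 33), (MIA, 40), (NYC, 12), (NYC, 21), (NYC, 28)} (4 duplicate(s) eliminated).

{(MIA, 33), (MIA, 40), (NYC, 12), (NYC, 21), (NYC, 28)}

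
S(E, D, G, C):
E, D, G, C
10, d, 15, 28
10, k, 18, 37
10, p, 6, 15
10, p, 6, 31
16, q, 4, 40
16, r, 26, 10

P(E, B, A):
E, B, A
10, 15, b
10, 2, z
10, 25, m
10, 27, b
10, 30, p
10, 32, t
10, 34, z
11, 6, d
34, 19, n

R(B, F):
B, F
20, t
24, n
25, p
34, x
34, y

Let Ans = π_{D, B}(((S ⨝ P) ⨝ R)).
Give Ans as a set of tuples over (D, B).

Joining S and P on E yields {(10, d, 15, 28, 15, b), (10, d, 15, 28, 2, z), (10, d, 15, 28, 25, m), (10, d, 15, 28, 27, b), (10, d, 15, 28, 30, p), (10, d, 15, 28, 32, t), (10, d, 15, 28, 34, z), (10, k, 18, 37, 15, b), (10, k, 18, 37, 2, z), (10, k, 18, 37, 25, m), (10, k, 18, 37, 27, b), (10, k, 18, 37, 30, p), (10, k, 18, 37, 32, t), (10, k, 18, 37, 34, z), (10, p, 6, 15, 15, b), (10, p, 6, 15, 2, z), (10, p, 6, 15, 25, m), (10, p, 6, 15, 27, b), (10, p, 6, 15, 30, p), (10, p, 6, 15, 32, t), (10, p, 6, 15, 34, z), (10, p, 6, 31, 15, b), (10, p, 6, 31, 2, z), (10, p, 6, 31, 25, m), (10, p, 6, 31, 27, b), (10, p, 6, 31, 30, p), (10, p, 6, 31, 32, t), (10, p, 6, 31, 34, z)}.
Joining (S ⨝ P) and R on B yields {(10, d, 15, 28, 25, m, p), (10, d, 15, 28, 34, z, x), (10, d, 15, 28, 34, z, y), (10, k, 18, 37, 25, m, p), (10, k, 18, 37, 34, z, x), (10, k, 18, 37, 34, z, y), (10, p, 6, 15, 25, m, p), (10, p, 6, 15, 34, z, x), (10, p, 6, 15, 34, z, y), (10, p, 6, 31, 25, m, p), (10, p, 6, 31, 34, z, x), (10, p, 6, 31, 34, z, y)}.
π_{D, B} gives {(d, 25), (d, 34), (k, 25), (k, 34), (p, 25), (p, 34)} (6 duplicate(s) eliminated).

{(d, 25), (d, 34), (k, 25), (k, 34), (p, 25), (p, 34)}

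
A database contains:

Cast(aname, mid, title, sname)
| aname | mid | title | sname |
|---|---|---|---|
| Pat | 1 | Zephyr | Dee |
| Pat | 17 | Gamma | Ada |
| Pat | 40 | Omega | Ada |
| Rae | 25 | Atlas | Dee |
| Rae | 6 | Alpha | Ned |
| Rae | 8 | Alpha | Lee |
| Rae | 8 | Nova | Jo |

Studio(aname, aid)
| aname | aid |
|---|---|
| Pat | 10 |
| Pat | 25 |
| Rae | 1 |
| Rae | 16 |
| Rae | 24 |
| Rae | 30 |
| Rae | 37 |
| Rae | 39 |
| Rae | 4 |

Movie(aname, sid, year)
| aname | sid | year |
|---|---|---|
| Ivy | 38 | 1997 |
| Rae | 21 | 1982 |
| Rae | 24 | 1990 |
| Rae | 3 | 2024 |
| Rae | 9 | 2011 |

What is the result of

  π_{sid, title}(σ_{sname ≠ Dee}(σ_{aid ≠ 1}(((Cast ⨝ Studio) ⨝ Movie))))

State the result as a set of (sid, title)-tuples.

{(21, Alpha), (21, Nova), (24, Alpha), (24, Nova), (3, Alpha), (3, Nova), (9, Alpha), (9, Nova)}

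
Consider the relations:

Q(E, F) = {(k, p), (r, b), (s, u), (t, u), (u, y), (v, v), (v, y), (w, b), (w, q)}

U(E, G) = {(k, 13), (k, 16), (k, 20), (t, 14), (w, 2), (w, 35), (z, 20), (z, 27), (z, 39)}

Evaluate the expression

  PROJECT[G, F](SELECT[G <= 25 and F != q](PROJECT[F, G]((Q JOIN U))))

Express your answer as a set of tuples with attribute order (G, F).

{(13, p), (14, u), (16, p), (2, b), (20, p)}

Q ⋈ U (natural join on E): {(k, p, 13), (k, p, 16), (k, p, 20), (t, u, 14), (w, b, 2), (w, b, 35), (w, q, 2), (w, q, 35)}
π_{F, G} gives {(b, 2), (b, 35), (p, 13), (p, 16), (p, 20), (q, 2), (q, 35), (u, 14)}.
σ[G <= 25 and F != q]: keep tuples satisfying G <= 25 and F != q → {(b, 2), (p, 13), (p, 16), (p, 20), (u, 14)}
π_{G, F} gives {(13, p), (14, u), (16, p), (2, b), (20, p)}.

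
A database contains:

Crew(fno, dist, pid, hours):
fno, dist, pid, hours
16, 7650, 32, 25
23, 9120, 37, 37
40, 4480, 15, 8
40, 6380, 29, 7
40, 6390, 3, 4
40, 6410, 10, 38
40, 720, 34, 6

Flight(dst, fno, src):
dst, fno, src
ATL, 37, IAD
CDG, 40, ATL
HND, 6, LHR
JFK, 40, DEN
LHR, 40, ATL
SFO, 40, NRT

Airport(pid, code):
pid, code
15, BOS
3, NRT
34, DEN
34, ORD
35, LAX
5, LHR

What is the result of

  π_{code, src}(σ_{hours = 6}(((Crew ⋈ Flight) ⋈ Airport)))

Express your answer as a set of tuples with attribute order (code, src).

Crew ⋈ Flight (natural join on fno): {(40, 4480, 15, 8, CDG, ATL), (40, 4480, 15, 8, JFK, DEN), (40, 4480, 15, 8, LHR, ATL), (40, 4480, 15, 8, SFO, NRT), (40, 6380, 29, 7, CDG, ATL), (40, 6380, 29, 7, JFK, DEN), (40, 6380, 29, 7, LHR, ATL), (40, 6380, 29, 7, SFO, NRT), (40, 6390, 3, 4, CDG, ATL), (40, 6390, 3, 4, JFK, DEN), (40, 6390, 3, 4, LHR, ATL), (40, 6390, 3, 4, SFO, NRT), (40, 6410, 10, 38, CDG, ATL), (40, 6410, 10, 38, JFK, DEN), (40, 6410, 10, 38, LHR, ATL), (40, 6410, 10, 38, SFO, NRT), (40, 720, 34, 6, CDG, ATL), (40, 720, 34, 6, JFK, DEN), (40, 720, 34, 6, LHR, ATL), (40, 720, 34, 6, SFO, NRT)}
(Crew ⋈ Flight) ⋈ Airport (natural join on pid): {(40, 4480, 15, 8, CDG, ATL, BOS), (40, 4480, 15, 8, JFK, DEN, BOS), (40, 4480, 15, 8, LHR, ATL, BOS), (40, 4480, 15, 8, SFO, NRT, BOS), (40, 6390, 3, 4, CDG, ATL, NRT), (40, 6390, 3, 4, JFK, DEN, NRT), (40, 6390, 3, 4, LHR, ATL, NRT), (40, 6390, 3, 4, SFO, NRT, NRT), (40, 720, 34, 6, CDG, ATL, DEN), (40, 720, 34, 6, CDG, ATL, ORD), (40, 720, 34, 6, JFK, DEN, DEN), (40, 720, 34, 6, JFK, DEN, ORD), (40, 720, 34, 6, LHR, ATL, DEN), (40, 720, 34, 6, LHR, ATL, ORD), (40, 720, 34, 6, SFO, NRT, DEN), (40, 720, 34, 6, SFO, NRT, ORD)}
Apply σ_{hours = 6}; surviving tuples: {(40, 720, 34, 6, CDG, ATL, DEN), (40, 720, 34, 6, CDG, ATL, ORD), (40, 720, 34, 6, JFK, DEN, DEN), (40, 720, 34, 6, JFK, DEN, ORD), (40, 720, 34, 6, LHR, ATL, DEN), (40, 720, 34, 6, LHR, ATL, ORD), (40, 720, 34, 6, SFO, NRT, DEN), (40, 720, 34, 6, SFO, NRT, ORD)}
Projecting to code, src (2 duplicate(s) eliminated): {(DEN, ATL), (DEN, DEN), (DEN, NRT), (ORD, ATL), (ORD, DEN), (ORD, NRT)}

{(DEN, ATL), (DEN, DEN), (DEN, NRT), (ORD, ATL), (ORD, DEN), (ORD, NRT)}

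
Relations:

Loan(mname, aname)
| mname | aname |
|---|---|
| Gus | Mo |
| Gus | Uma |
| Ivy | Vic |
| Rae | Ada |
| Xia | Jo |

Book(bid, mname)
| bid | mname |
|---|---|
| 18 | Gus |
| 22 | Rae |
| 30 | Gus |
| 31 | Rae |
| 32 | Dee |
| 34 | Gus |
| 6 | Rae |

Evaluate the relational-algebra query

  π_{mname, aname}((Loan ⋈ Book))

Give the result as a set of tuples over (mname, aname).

{(Gus, Mo), (Gus, Uma), (Rae, Ada)}

Natural join on mname: {(Gus, Mo, 18), (Gus, Mo, 30), (Gus, Mo, 34), (Gus, Uma, 18), (Gus, Uma, 30), (Gus, Uma, 34), (Rae, Ada, 22), (Rae, Ada, 31), (Rae, Ada, 6)}
π_{mname, aname} gives {(Gus, Mo), (Gus, Uma), (Rae, Ada)} (6 duplicate(s) eliminated).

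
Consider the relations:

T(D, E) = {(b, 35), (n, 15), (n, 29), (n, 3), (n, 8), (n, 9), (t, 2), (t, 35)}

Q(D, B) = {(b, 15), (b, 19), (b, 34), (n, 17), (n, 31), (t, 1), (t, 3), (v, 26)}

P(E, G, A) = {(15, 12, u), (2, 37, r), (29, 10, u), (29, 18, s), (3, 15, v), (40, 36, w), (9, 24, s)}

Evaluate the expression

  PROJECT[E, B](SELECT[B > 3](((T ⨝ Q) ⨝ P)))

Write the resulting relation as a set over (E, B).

{(15, 17), (15, 31), (29, 17), (29, 31), (3, 17), (3, 31), (9, 17), (9, 31)}

Natural join on D: {(b, 35, 15), (b, 35, 19), (b, 35, 34), (n, 15, 17), (n, 15, 31), (n, 29, 17), (n, 29, 31), (n, 3, 17), (n, 3, 31), (n, 8, 17), (n, 8, 31), (n, 9, 17), (n, 9, 31), (t, 2, 1), (t, 2, 3), (t, 35, 1), (t, 35, 3)}
Natural join on E: {(n, 15, 17, 12, u), (n, 15, 31, 12, u), (n, 29, 17, 10, u), (n, 29, 17, 18, s), (n, 29, 31, 10, u), (n, 29, 31, 18, s), (n, 3, 17, 15, v), (n, 3, 31, 15, v), (n, 9, 17, 24, s), (n, 9, 31, 24, s), (t, 2, 1, 37, r), (t, 2, 3, 37, r)}
Apply σ_{B > 3}; surviving tuples: {(n, 15, 17, 12, u), (n, 15, 31, 12, u), (n, 29, 17, 10, u), (n, 29, 17, 18, s), (n, 29, 31, 10, u), (n, 29, 31, 18, s), (n, 3, 17, 15, v), (n, 3, 31, 15, v), (n, 9, 17, 24, s), (n, 9, 31, 24, s)}
Projecting to E, B (2 duplicate(s) eliminated): {(15, 17), (15, 31), (29, 17), (29, 31), (3, 17), (3, 31), (9, 17), (9, 31)}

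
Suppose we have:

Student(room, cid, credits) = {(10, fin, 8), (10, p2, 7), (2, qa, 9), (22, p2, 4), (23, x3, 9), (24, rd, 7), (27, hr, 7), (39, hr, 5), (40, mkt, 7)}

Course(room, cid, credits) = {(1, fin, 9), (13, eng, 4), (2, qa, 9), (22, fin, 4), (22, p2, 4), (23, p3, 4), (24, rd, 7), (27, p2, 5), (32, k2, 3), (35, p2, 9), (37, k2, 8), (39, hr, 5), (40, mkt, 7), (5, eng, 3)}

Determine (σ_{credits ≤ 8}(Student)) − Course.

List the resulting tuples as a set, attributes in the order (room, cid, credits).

{(10, fin, 8), (10, p2, 7), (27, hr, 7)}

Filtering on credits ≤ 8 leaves {(10, fin, 8), (10, p2, 7), (22, p2, 4), (24, rd, 7), (27, hr, 7), (39, hr, 5), (40, mkt, 7)}.
Set difference of the two operands is {(10, fin, 8), (10, p2, 7), (27, hr, 7)}.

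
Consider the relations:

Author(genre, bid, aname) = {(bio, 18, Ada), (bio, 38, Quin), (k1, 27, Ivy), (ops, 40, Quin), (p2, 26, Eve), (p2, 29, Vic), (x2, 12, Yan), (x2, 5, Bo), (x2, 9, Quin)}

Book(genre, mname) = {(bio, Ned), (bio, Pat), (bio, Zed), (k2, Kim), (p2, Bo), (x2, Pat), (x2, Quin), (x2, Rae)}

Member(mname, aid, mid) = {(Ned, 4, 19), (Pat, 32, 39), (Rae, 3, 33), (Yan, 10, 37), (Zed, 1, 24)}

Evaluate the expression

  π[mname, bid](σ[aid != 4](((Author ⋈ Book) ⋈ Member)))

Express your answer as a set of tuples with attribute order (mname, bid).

Natural join on genre: {(bio, 18, Ada, Ned), (bio, 18, Ada, Pat), (bio, 18, Ada, Zed), (bio, 38, Quin, Ned), (bio, 38, Quin, Pat), (bio, 38, Quin, Zed), (p2, 26, Eve, Bo), (p2, 29, Vic, Bo), (x2, 12, Yan, Pat), (x2, 12, Yan, Quin), (x2, 12, Yan, Rae), (x2, 5, Bo, Pat), (x2, 5, Bo, Quin), (x2, 5, Bo, Rae), (x2, 9, Quin, Pat), (x2, 9, Quin, Quin), (x2, 9, Quin, Rae)}
Natural join on mname: {(bio, 18, Ada, Ned, 4, 19), (bio, 18, Ada, Pat, 32, 39), (bio, 18, Ada, Zed, 1, 24), (bio, 38, Quin, Ned, 4, 19), (bio, 38, Quin, Pat, 32, 39), (bio, 38, Quin, Zed, 1, 24), (x2, 12, Yan, Pat, 32, 39), (x2, 12, Yan, Rae, 3, 33), (x2, 5, Bo, Pat, 32, 39), (x2, 5, Bo, Rae, 3, 33), (x2, 9, Quin, Pat, 32, 39), (x2, 9, Quin, Rae, 3, 33)}
Selection aid != 4: {(bio, 18, Ada, Pat, 32, 39), (bio, 18, Ada, Zed, 1, 24), (bio, 38, Quin, Pat, 32, 39), (bio, 38, Quin, Zed, 1, 24), (x2, 12, Yan, Pat, 32, 39), (x2, 12, Yan, Rae, 3, 33), (x2, 5, Bo, Pat, 32, 39), (x2, 5, Bo, Rae, 3, 33), (x2, 9, Quin, Pat, 32, 39), (x2, 9, Quin, Rae, 3, 33)}
Keep only column(s) mname, bid: {(Pat, 12), (Pat, 18), (Pat, 38), (Pat, 5), (Pat, 9), (Rae, 12), (Rae, 5), (Rae, 9), (Zed, 18), (Zed, 38)}

{(Pat, 12), (Pat, 18), (Pat, 38), (Pat, 5), (Pat, 9), (Rae, 12), (Rae, 5), (Rae, 9), (Zed, 18), (Zed, 38)}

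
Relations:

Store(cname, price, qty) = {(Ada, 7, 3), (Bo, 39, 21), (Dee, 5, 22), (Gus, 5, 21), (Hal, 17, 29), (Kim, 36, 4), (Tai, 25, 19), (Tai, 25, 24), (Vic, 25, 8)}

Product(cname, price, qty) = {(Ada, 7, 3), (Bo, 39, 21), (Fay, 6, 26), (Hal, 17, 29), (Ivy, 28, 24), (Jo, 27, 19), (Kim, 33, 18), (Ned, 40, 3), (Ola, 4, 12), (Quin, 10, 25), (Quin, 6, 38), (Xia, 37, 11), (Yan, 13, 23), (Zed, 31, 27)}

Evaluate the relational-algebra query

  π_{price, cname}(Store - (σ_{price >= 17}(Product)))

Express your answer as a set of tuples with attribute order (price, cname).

{(25, Tai), (25, Vic), (36, Kim), (5, Dee), (5, Gus), (7, Ada)}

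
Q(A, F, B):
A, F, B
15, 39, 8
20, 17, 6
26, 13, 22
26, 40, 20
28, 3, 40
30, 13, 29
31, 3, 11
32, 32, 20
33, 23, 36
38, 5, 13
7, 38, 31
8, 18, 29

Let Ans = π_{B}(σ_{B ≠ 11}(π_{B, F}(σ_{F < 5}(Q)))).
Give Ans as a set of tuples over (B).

{40}

Selection F < 5: {(28, 3, 40), (31, 3, 11)}
Projecting to B, F: {(11, 3), (40, 3)}
Selection B ≠ 11: {(40, 3)}
Projecting to B: {40}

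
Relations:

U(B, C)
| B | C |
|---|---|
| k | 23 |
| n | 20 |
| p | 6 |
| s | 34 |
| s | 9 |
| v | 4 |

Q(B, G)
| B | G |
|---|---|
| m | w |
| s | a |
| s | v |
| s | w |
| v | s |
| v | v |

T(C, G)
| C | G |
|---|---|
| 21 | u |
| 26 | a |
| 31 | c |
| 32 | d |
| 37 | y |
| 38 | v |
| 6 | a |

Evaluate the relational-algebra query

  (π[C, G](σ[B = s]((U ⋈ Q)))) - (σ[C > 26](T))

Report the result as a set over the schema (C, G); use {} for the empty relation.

{(34, a), (34, v), (34, w), (9, a), (9, v), (9, w)}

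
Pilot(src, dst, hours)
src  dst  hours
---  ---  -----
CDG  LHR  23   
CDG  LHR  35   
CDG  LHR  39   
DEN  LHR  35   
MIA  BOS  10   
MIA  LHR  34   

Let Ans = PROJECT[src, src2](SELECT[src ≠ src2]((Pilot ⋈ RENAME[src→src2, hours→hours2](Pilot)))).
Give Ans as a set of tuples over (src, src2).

{(CDG, DEN), (CDG, MIA), (DEN, CDG), (DEN, MIA), (MIA, CDG), (MIA, DEN)}

ρ[src→src2, hours→hours2]: schema becomes (src2, dst, hours2); tuples unchanged.
Joining Pilot and RENAME[src→src2, hours→hours2](Pilot) on dst yields {(CDG, LHR, 23, CDG, 23), (CDG, LHR, 23, CDG, 35), (CDG, LHR, 23, CDG, 39), (CDG, LHR, 23, DEN, 35), (CDG, LHR, 23, MIA, 34), (CDG, LHR, 35, CDG, 23), (CDG, LHR, 35, CDG, 35), (CDG, LHR, 35, CDG, 39), (CDG, LHR, 35, DEN, 35), (CDG, LHR, 35, MIA, 34), (CDG, LHR, 39, CDG, 23), (CDG, LHR, 39, CDG, 35), (CDG, LHR, 39, CDG, 39), (CDG, LHR, 39, DEN, 35), (CDG, LHR, 39, MIA, 34), (DEN, LHR, 35, CDG, 23), (DEN, LHR, 35, CDG, 35), (DEN, LHR, 35, CDG, 39), (DEN, LHR, 35, DEN, 35), (DEN, LHR, 35, MIA, 34), (MIA, BOS, 10, MIA, 10), (MIA, LHR, 34, CDG, 23), (MIA, LHR, 34, CDG, 35), (MIA, LHR, 34, CDG, 39), (MIA, LHR, 34, DEN, 35), (MIA, LHR, 34, MIA, 34)}.
σ[src ≠ src2]: keep tuples satisfying src ≠ src2 → {(CDG, LHR, 23, DEN, 35), (CDG, LHR, 23, MIA, 34), (CDG, LHR, 35, DEN, 35), (CDG, LHR, 35, MIA, 34), (CDG, LHR, 39, DEN, 35), (CDG, LHR, 39, MIA, 34), (DEN, LHR, 35, CDG, 23), (DEN, LHR, 35, CDG, 35), (DEN, LHR, 35, CDG, 39), (DEN, LHR, 35, MIA, 34), (MIA, LHR, 34, CDG, 23), (MIA, LHR, 34, CDG, 35), (MIA, LHR, 34, CDG, 39), (MIA, LHR, 34, DEN, 35)}
π_{src, src2} gives {(CDG, DEN), (CDG, MIA), (DEN, CDG), (DEN, MIA), (MIA, CDG), (MIA, DEN)} (8 duplicate(s) eliminated).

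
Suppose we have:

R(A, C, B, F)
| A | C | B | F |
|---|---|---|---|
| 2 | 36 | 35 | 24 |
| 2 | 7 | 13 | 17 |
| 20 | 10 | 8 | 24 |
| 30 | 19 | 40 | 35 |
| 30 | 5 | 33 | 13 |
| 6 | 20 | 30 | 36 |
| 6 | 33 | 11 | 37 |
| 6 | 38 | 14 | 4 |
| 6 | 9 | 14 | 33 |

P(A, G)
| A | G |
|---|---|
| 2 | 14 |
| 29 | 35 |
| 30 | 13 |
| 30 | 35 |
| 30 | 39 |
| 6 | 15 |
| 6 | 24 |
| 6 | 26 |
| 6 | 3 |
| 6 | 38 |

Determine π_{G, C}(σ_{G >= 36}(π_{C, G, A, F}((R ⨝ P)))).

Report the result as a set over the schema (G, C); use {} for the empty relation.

{(38, 20), (38, 33), (38, 38), (38, 9), (39, 19), (39, 5)}

Natural join on A: {(2, 36, 35, 24, 14), (2, 7, 13, 17, 14), (30, 19, 40, 35, 13), (30, 19, 40, 35, 35), (30, 19, 40, 35, 39), (30, 5, 33, 13, 13), (30, 5, 33, 13, 35), (30, 5, 33, 13, 39), (6, 20, 30, 36, 15), (6, 20, 30, 36, 24), (6, 20, 30, 36, 26), (6, 20, 30, 36, 3), (6, 20, 30, 36, 38), (6, 33, 11, 37, 15), (6, 33, 11, 37, 24), (6, 33, 11, 37, 26), (6, 33, 11, 37, 3), (6, 33, 11, 37, 38), (6, 38, 14, 4, 15), (6, 38, 14, 4, 24), (6, 38, 14, 4, 26), (6, 38, 14, 4, 3), (6, 38, 14, 4, 38), (6, 9, 14, 33, 15), (6, 9, 14, 33, 24), (6, 9, 14, 33, 26), (6, 9, 14, 33, 3), (6, 9, 14, 33, 38)}
Keep only column(s) C, G, A, F: {(19, 13, 30, 35), (19, 35, 30, 35), (19, 39, 30, 35), (20, 15, 6, 36), (20, 24, 6, 36), (20, 26, 6, 36), (20, 3, 6, 36), (20, 38, 6, 36), (33, 15, 6, 37), (33, 24, 6, 37), (33, 26, 6, 37), (33, 3, 6, 37), (33, 38, 6, 37), (36, 14, 2, 24), (38, 15, 6, 4), (38, 24, 6, 4), (38, 26, 6, 4), (38, 3, 6, 4), (38, 38, 6, 4), (5, 13, 30, 13), (5, 35, 30, 13), (5, 39, 30, 13), (7, 14, 2, 17), (9, 15, 6, 33), (9, 24, 6, 33), (9, 26, 6, 33), (9, 3, 6, 33), (9, 38, 6, 33)}
Filtering on G >= 36 leaves {(19, 39, 30, 35), (20, 38, 6, 36), (33, 38, 6, 37), (38, 38, 6, 4), (5, 39, 30, 13), (9, 38, 6, 33)}.
Keep only column(s) G, C: {(38, 20), (38, 33), (38, 38), (38, 9), (39, 19), (39, 5)}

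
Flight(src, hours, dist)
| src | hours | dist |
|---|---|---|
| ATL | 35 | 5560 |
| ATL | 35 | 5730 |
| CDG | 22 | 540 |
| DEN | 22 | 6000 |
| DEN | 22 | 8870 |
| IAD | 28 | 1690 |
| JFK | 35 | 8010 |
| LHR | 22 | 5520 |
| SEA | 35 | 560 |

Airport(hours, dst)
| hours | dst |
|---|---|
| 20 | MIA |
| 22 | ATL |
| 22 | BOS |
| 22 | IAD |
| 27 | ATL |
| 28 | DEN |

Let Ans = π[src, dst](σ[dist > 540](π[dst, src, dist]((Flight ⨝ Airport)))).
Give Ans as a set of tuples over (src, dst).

{(DEN, ATL), (DEN, BOS), (DEN, IAD), (IAD, DEN), (LHR, ATL), (LHR, BOS), (LHR, IAD)}

Natural join on hours: {(CDG, 22, 540, ATL), (CDG, 22, 540, BOS), (CDG, 22, 540, IAD), (DEN, 22, 6000, ATL), (DEN, 22, 6000, BOS), (DEN, 22, 6000, IAD), (DEN, 22, 8870, ATL), (DEN, 22, 8870, BOS), (DEN, 22, 8870, IAD), (IAD, 28, 1690, DEN), (LHR, 22, 5520, ATL), (LHR, 22, 5520, BOS), (LHR, 22, 5520, IAD)}
π_{dst, src, dist} gives {(ATL, CDG, 540), (ATL, DEN, 6000), (ATL, DEN, 8870), (ATL, LHR, 5520), (BOS, CDG, 540), (BOS, DEN, 6000), (BOS, DEN, 8870), (BOS, LHR, 5520), (DEN, IAD, 1690), (IAD, CDG, 540), (IAD, DEN, 6000), (IAD, DEN, 8870), (IAD, LHR, 5520)}.
Apply σ_{dist > 540}; surviving tuples: {(ATL, DEN, 6000), (ATL, DEN, 8870), (ATL, LHR, 5520), (BOS, DEN, 6000), (BOS, DEN, 8870), (BOS, LHR, 5520), (DEN, IAD, 1690), (IAD, DEN, 6000), (IAD, DEN, 8870), (IAD, LHR, 5520)}
π_{src, dst} gives {(DEN, ATL), (DEN, BOS), (DEN, IAD), (IAD, DEN), (LHR, ATL), (LHR, BOS), (LHR, IAD)} (3 duplicate(s) eliminated).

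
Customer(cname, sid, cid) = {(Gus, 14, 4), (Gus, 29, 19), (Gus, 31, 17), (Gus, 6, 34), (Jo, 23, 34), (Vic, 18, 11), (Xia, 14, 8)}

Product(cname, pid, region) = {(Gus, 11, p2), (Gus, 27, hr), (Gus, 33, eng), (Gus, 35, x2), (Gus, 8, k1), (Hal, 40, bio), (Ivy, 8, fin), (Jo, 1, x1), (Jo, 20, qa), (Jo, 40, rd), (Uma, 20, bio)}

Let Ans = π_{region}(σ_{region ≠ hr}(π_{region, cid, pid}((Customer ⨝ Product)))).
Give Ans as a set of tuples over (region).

{eng, k1, p2, qa, rd, x1, x2}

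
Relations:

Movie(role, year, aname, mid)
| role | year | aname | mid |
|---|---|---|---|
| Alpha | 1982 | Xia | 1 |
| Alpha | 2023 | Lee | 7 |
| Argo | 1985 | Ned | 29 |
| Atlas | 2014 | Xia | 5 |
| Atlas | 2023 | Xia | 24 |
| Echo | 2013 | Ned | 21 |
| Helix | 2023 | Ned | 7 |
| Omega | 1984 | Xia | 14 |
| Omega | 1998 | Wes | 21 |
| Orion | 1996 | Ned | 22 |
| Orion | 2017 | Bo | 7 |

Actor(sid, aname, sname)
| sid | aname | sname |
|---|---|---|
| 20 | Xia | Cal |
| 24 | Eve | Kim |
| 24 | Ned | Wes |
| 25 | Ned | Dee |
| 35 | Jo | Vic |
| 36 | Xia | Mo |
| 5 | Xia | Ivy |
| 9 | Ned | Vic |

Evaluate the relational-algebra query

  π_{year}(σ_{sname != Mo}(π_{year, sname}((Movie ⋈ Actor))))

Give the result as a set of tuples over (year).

Movie ⋈ Actor (natural join on aname): {(Alpha, 1982, Xia, 1, 20, Cal), (Alpha, 1982, Xia, 1, 36, Mo), (Alpha, 1982, Xia, 1, 5, Ivy), (Argo, 1985, Ned, 29, 24, Wes), (Argo, 1985, Ned, 29, 25, Dee), (Argo, 1985, Ned, 29, 9, Vic), (Atlas, 2014, Xia, 5, 20, Cal), (Atlas, 2014, Xia, 5, 36, Mo), (Atlas, 2014, Xia, 5, 5, Ivy), (Atlas, 2023, Xia, 24, 20, Cal), (Atlas, 2023, Xia, 24, 36, Mo), (Atlas, 2023, Xia, 24, 5, Ivy), (Echo, 2013, Ned, 21, 24, Wes), (Echo, 2013, Ned, 21, 25, Dee), (Echo, 2013, Ned, 21, 9, Vic), (Helix, 2023, Ned, 7, 24, Wes), (Helix, 2023, Ned, 7, 25, Dee), (Helix, 2023, Ned, 7, 9, Vic), (Omega, 1984, Xia, 14, 20, Cal), (Omega, 1984, Xia, 14, 36, Mo), (Omega, 1984, Xia, 14, 5, Ivy), (Orion, 1996, Ned, 22, 24, Wes), (Orion, 1996, Ned, 22, 25, Dee), (Orion, 1996, Ned, 22, 9, Vic)}
Keep only column(s) year, sname: {(1982, Cal), (1982, Ivy), (1982, Mo), (1984, Cal), (1984, Ivy), (1984, Mo), (1985, Dee), (1985, Vic), (1985, Wes), (1996, Dee), (1996, Vic), (1996, Wes), (2013, Dee), (2013, Vic), (2013, Wes), (2014, Cal), (2014, Ivy), (2014, Mo), (2023, Cal), (2023, Dee), (2023, Ivy), (2023, Mo), (2023, Vic), (2023, Wes)}
Filtering on sname != Mo leaves {(1982, Cal), (1982, Ivy), (1984, Cal), (1984, Ivy), (1985, Dee), (1985, Vic), (1985, Wes), (1996, Dee), (1996, Vic), (1996, Wes), (2013, Dee), (2013, Vic), (2013, Wes), (2014, Cal), (2014, Ivy), (2023, Cal), (2023, Dee), (2023, Ivy), (2023, Vic), (2023, Wes)}.
Keep only column(s) year (13 duplicate(s) eliminated): {1982, 1984, 1985, 1996, 2013, 2014, 2023}

{1982, 1984, 1985, 1996, 2013, 2014, 2023}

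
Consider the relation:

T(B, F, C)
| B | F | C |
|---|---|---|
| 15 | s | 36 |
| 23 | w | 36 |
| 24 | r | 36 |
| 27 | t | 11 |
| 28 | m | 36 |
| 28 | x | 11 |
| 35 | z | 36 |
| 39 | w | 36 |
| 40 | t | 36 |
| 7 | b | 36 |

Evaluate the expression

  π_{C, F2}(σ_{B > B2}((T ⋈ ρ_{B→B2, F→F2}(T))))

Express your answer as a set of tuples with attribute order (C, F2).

{(11, t), (36, b), (36, m), (36, r), (36, s), (36, w), (36, z)}

ρ[B→B2, F→F2]: schema becomes (B2, F2, C); tuples unchanged.
T ⋈ ρ_{B→B2, F→F2}(T) (natural join on C): {(15, s, 36, 15, s), (15, s, 36, 23, w), (15, s, 36, 24, r), (15, s, 36, 28, m), (15, s, 36, 35, z), (15, s, 36, 39, w), (15, s, 36, 40, t), (15, s, 36, 7, b), (23, w, 36, 15, s), (23, w, 36, 23, w), (23, w, 36, 24, r), (23, w, 36, 28, m), (23, w, 36, 35, z), (23, w, 36, 39, w), (23, w, 36, 40, t), (23, w, 36, 7, b), (24, r, 36, 15, s), (24, r, 36, 23, w), (24, r, 36, 24, r), (24, r, 36, 28, m), (24, r, 36, 35, z), (24, r, 36, 39, w), (24, r, 36, 40, t), (24, r, 36, 7, b), (27, t, 11, 27, t), (27, t, 11, 28, x), (28, m, 36, 15, s), (28, m, 36, 23, w), (28, m, 36, 24, r), (28, m, 36, 28, m), (28, m, 36, 35, z), (28, m, 36, 39, w), (28, m, 36, 40, t), (28, m, 36, 7, b), (28, x, 11, 27, t), (28, x, 11, 28, x), (35, z, 36, 15, s), (35, z, 36, 23, w), (35, z, 36, 24, r), (35, z, 36, 28, m), (35, z, 36, 35, z), (35, z, 36, 39, w), (35, z, 36, 40, t), (35, z, 36, 7, b), (39, w, 36, 15, s), (39, w, 36, 23, w), (39, w, 36, 24, r), (39, w, 36, 28, m), (39, w, 36, 35, z), (39, w, 36, 39, w), (39, w, 36, 40, t), (39, w, 36, 7, b), (40, t, 36, 15, s), (40, t, 36, 23, w), (40, t, 36, 24, r), (40, t, 36, 28, m), (40, t, 36, 35, z), (40, t, 36, 39, w), (40, t, 36, 40, t), (40, t, 36, 7, b), (7, b, 36, 15, s), (7, b, 36, 23, w), (7, b, 36, 24, r), (7, b, 36, 28, m), (7, b, 36, 35, z), (7, b, 36, 39, w), (7, b, 36, 40, t), (7, b, 36, 7, b)}
σ[B > B2]: keep tuples satisfying B > B2 → {(15, s, 36, 7, b), (23, w, 36, 15, s), (23, w, 36, 7, b), (24, r, 36, 15, s), (24, r, 36, 23, w), (24, r, 36, 7, b), (28, m, 36, 15, s), (28, m, 36, 23, w), (28, m, 36, 24, r), (28, m, 36, 7, b), (28, x, 11, 27, t), (35, z, 36, 15, s), (35, z, 36, 23, w), (35, z, 36, 24, r), (35, z, 36, 28, m), (35, z, 36, 7, b), (39, w, 36, 15, s), (39, w, 36, 23, w), (39, w, 36, 24, r), (39, w, 36, 28, m), (39, w, 36, 35, z), (39, w, 36, 7, b), (40, t, 36, 15, s), (40, t, 36, 23, w), (40, t, 36, 24, r), (40, t, 36, 28, m), (40, t, 36, 35, z), (40, t, 36, 39, w), (40, t, 36, 7, b)}
Keep only column(s) C, F2 (22 duplicate(s) eliminated): {(11, t), (36, b), (36, m), (36, r), (36, s), (36, w), (36, z)}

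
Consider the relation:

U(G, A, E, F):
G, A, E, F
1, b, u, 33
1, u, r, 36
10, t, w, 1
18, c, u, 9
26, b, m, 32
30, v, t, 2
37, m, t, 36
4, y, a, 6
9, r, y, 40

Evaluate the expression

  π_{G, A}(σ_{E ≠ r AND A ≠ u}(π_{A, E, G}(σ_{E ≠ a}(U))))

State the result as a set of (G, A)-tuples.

{(1, b), (10, t), (18, c), (26, b), (30, v), (37, m), (9, r)}

Apply σ_{E ≠ a}; surviving tuples: {(1, b, u, 33), (1, u, r, 36), (10, t, w, 1), (18, c, u, 9), (26, b, m, 32), (30, v, t, 2), (37, m, t, 36), (9, r, y, 40)}
Projecting to A, E, G: {(b, m, 26), (b, u, 1), (c, u, 18), (m, t, 37), (r, y, 9), (t, w, 10), (u, r, 1), (v, t, 30)}
Apply σ_{E ≠ r AND A ≠ u}; surviving tuples: {(b, m, 26), (b, u, 1), (c, u, 18), (m, t, 37), (r, y, 9), (t, w, 10), (v, t, 30)}
Projecting to G, A: {(1, b), (10, t), (18, c), (26, b), (30, v), (37, m), (9, r)}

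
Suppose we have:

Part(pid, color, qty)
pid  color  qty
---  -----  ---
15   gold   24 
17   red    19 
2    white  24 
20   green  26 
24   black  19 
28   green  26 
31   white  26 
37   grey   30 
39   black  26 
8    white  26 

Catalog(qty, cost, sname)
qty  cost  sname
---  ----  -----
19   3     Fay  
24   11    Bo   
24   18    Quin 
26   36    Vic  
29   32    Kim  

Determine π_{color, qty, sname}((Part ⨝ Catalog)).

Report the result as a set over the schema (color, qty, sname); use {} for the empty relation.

{(black, 19, Fay), (black, 26, Vic), (gold, 24, Bo), (gold, 24, Quin), (green, 26, Vic), (red, 19, Fay), (white, 24, Bo), (white, 24, Quin), (white, 26, Vic)}

Joining Part and Catalog on qty yields {(15, gold, 24, 11, Bo), (15, gold, 24, 18, Quin), (17, red, 19, 3, Fay), (2, white, 24, 11, Bo), (2, white, 24, 18, Quin), (20, green, 26, 36, Vic), (24, black, 19, 3, Fay), (28, green, 26, 36, Vic), (31, white, 26, 36, Vic), (39, black, 26, 36, Vic), (8, white, 26, 36, Vic)}.
π_{color, qty, sname} gives {(black, 19, Fay), (black, 26, Vic), (gold, 24, Bo), (gold, 24, Quin), (green, 26, Vic), (red, 19, Fay), (white, 24, Bo), (white, 24, Quin), (white, 26, Vic)} (2 duplicate(s) eliminated).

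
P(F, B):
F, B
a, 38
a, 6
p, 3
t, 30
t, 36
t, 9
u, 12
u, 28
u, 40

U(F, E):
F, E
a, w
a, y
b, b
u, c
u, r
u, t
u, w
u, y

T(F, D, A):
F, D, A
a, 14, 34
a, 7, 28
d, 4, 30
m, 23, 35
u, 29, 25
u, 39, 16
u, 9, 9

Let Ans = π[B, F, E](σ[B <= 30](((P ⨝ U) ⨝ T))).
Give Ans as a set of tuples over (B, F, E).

Joining P and U on F yields {(a, 38, w), (a, 38, y), (a, 6, w), (a, 6, y), (u, 12, c), (u, 12, r), (u, 12, t), (u, 12, w), (u, 12, y), (u, 28, c), (u, 28, r), (u, 28, t), (u, 28, w), (u, 28, y), (u, 40, c), (u, 40, r), (u, 40, t), (u, 40, w), (u, 40, y)}.
Joining (P ⨝ U) and T on F yields {(a, 38, w, 14, 34), (a, 38, w, 7, 28), (a, 38, y, 14, 34), (a, 38, y, 7, 28), (a, 6, w, 14, 34), (a, 6, w, 7, 28), (a, 6, y, 14, 34), (a, 6, y, 7, 28), (u, 12, c, 29, 25), (u, 12, c, 39, 16), (u, 12, c, 9, 9), (u, 12, r, 29, 25), (u, 12, r, 39, 16), (u, 12, r, 9, 9), (u, 12, t, 29, 25), (u, 12, t, 39, 16), (u, 12, t, 9, 9), (u, 12, w, 29, 25), (u, 12, w, 39, 16), (u, 12, w, 9, 9), (u, 12, y, 29, 25), (u, 12, y, 39, 16), (u, 12, y, 9, 9), (u, 28, c, 29, 25), (u, 28, c, 39, 16), (u, 28, c, 9, 9), (u, 28, r, 29, 25), (u, 28, r, 39, 16), (u, 28, r, 9, 9), (u, 28, t, 29, 25), (u, 28, t, 39, 16), (u, 28, t, 9, 9), (u, 28, w, 29, 25), (u, 28, w, 39, 16), (u, 28, w, 9, 9), (u, 28, y, 29, 25), (u, 28, y, 39, 16), (u, 28, y, 9, 9), (u, 40, c, 29, 25), (u, 40, c, 39, 16), (u, 40, c, 9, 9), (u, 40, r, 29, 25), (u, 40, r, 39, 16), (u, 40, r, 9, 9), (u, 40, t, 29, 25), (u, 40, t, 39, 16), (u, 40, t, 9, 9), (u, 40, w, 29, 25), (u, 40, w, 39, 16), (u, 40, w, 9, 9), (u, 40, y, 29, 25), (u, 40, y, 39, 16), (u, 40, y, 9, 9)}.
Filtering on B <= 30 leaves {(a, 6, w, 14, 34), (a, 6, w, 7, 28), (a, 6, y, 14, 34), (a, 6, y, 7, 28), (u, 12, c, 29, 25), (u, 12, c, 39, 16), (u, 12, c, 9, 9), (u, 12, r, 29, 25), (u, 12, r, 39, 16), (u, 12, r, 9, 9), (u, 12, t, 29, 25), (u, 12, t, 39, 16), (u, 12, t, 9, 9), (u, 12, w, 29, 25), (u, 12, w, 39, 16), (u, 12, w, 9, 9), (u, 12, y, 29, 25), (u, 12, y, 39, 16), (u, 12, y, 9, 9), (u, 28, c, 29, 25), (u, 28, c, 39, 16), (u, 28, c, 9, 9), (u, 28, r, 29, 25), (u, 28, r, 39, 16), (u, 28, r, 9, 9), (u, 28, t, 29, 25), (u, 28, t, 39, 16), (u, 28, t, 9, 9), (u, 28, w, 29, 25), (u, 28, w, 39, 16), (u, 28, w, 9, 9), (u, 28, y, 29, 25), (u, 28, y, 39, 16), (u, 28, y, 9, 9)}.
Projecting to B, F, E (22 duplicate(s) eliminated): {(12, u, c), (12, u, r), (12, u, t), (12, u, w), (12, u, y), (28, u, c), (28, u, r), (28, u, t), (28, u, w), (28, u, y), (6, a, w), (6, a, y)}

{(12, u, c), (12, u, r), (12, u, t), (12, u, w), (12, u, y), (28, u, c), (28, u, r), (28, u, t), (28, u, w), (28, u, y), (6, a, w), (6, a, y)}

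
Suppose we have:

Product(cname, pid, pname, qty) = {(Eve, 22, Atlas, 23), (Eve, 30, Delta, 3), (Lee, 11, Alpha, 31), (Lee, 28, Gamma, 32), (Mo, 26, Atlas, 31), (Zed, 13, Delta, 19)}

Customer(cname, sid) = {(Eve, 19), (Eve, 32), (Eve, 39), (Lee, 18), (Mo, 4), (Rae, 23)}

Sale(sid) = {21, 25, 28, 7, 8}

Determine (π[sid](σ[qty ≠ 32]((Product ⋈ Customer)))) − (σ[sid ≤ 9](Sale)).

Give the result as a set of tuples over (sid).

Product ⋈ Customer (natural join on cname): {(Eve, 22, Atlas, 23, 19), (Eve, 22, Atlas, 23, 32), (Eve, 22, Atlas, 23, 39), (Eve, 30, Delta, 3, 19), (Eve, 30, Delta, 3, 32), (Eve, 30, Delta, 3, 39), (Lee, 11, Alpha, 31, 18), (Lee, 28, Gamma, 32, 18), (Mo, 26, Atlas, 31, 4)}
Selection qty ≠ 32: {(Eve, 22, Atlas, 23, 19), (Eve, 22, Atlas, 23, 32), (Eve, 22, Atlas, 23, 39), (Eve, 30, Delta, 3, 19), (Eve, 30, Delta, 3, 32), (Eve, 30, Delta, 3, 39), (Lee, 11, Alpha, 31, 18), (Mo, 26, Atlas, 31, 4)}
π[sid]: project onto (sid) (3 duplicate(s) eliminated) → {18, 19, 32, 39, 4}
Selection sid ≤ 9: {7, 8}
Set difference of the two operands is {18, 19, 32, 39, 4}.

{18, 19, 32, 39, 4}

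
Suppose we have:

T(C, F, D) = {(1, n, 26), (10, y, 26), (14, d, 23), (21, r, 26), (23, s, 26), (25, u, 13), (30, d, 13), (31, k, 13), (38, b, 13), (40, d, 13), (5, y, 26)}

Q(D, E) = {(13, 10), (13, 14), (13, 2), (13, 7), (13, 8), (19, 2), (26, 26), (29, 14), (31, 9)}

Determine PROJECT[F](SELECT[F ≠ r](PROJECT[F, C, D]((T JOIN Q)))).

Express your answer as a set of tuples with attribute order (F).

Natural join on D: {(1, n, 26, 26), (10, y, 26, 26), (21, r, 26, 26), (23, s, 26, 26), (25, u, 13, 10), (25, u, 13, 14), (25, u, 13, 2), (25, u, 13, 7), (25, u, 13, 8), (30, d, 13, 10), (30, d, 13, 14), (30, d, 13, 2), (30, d, 13, 7), (30, d, 13, 8), (31, k, 13, 10), (31, k, 13, 14), (31, k, 13, 2), (31, k, 13, 7), (31, k, 13, 8), (38, b, 13, 10), (38, b, 13, 14), (38, b, 13, 2), (38, b, 13, 7), (38, b, 13, 8), (40, d, 13, 10), (40, d, 13, 14), (40, d, 13, 2), (40, d, 13, 7), (40, d, 13, 8), (5, y, 26, 26)}
π[F, C, D]: project onto (F, C, D) (20 duplicate(s) eliminated) → {(b, 38, 13), (d, 30, 13), (d, 40, 13), (k, 31, 13), (n, 1, 26), (r, 21, 26), (s, 23, 26), (u, 25, 13), (y, 10, 26), (y, 5, 26)}
Filtering on F ≠ r leaves {(b, 38, 13), (d, 30, 13), (d, 40, 13), (k, 31, 13), (n, 1, 26), (s, 23, 26), (u, 25, 13), (y, 10, 26), (y, 5, 26)}.
π[F]: project onto (F) (2 duplicate(s) eliminated) → {b, d, k, n, s, u, y}

{b, d, k, n, s, u, y}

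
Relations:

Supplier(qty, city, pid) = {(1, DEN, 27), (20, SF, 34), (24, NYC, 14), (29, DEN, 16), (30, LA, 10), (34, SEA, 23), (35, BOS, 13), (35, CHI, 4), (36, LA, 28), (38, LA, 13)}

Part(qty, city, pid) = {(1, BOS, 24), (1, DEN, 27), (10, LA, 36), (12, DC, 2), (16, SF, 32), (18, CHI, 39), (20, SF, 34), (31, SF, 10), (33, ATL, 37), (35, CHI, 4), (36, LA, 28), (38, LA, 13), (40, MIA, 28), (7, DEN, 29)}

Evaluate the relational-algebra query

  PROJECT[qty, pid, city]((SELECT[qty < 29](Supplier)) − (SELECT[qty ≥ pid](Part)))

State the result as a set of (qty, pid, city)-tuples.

Selection qty < 29: {(1, DEN, 27), (20, SF, 34), (24, NYC, 14)}
Selection qty ≥ pid: {(12, DC, 2), (31, SF, 10), (35, CHI, 4), (36, LA, 28), (38, LA, 13), (40, MIA, 28)}
Set difference of the two operands is {(1, DEN, 27), (20, SF, 34), (24, NYC, 14)}.
π[qty, pid, city]: project onto (qty, pid, city) → {(1, 27, DEN), (20, 34, SF), (24, 14, NYC)}

{(1, 27, DEN), (20, 34, SF), (24, 14, NYC)}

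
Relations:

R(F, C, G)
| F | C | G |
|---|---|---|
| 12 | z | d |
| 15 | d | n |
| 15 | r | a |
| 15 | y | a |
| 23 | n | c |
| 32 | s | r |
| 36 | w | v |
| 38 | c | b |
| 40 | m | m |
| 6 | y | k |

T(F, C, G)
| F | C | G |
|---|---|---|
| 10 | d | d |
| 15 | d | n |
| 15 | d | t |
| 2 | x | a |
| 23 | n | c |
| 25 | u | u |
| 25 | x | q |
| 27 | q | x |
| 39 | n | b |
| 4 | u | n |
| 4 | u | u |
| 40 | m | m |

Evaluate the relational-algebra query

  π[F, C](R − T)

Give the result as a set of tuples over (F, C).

Difference: {(12, z, d), (15, d, n), (15, r, a), (15, y, a), (23, n, c), (32, s, r), (36, w, v), (38, c, b), (40, m, m), (6, y, k)} with {(10, d, d), (15, d, n), (15, d, t), (2, x, a), (23, n, c), (25, u, u), (25, x, q), (27, q, x), (39, n, b), (4, u, n), (4, u, u), (40, m, m)} → {(12, z, d), (15, r, a), (15, y, a), (32, s, r), (36, w, v), (38, c, b), (6, y, k)}
Keep only column(s) F, C: {(12, z), (15, r), (15, y), (32, s), (36, w), (38, c), (6, y)}

{(12, z), (15, r), (15, y), (32, s), (36, w), (38, c), (6, y)}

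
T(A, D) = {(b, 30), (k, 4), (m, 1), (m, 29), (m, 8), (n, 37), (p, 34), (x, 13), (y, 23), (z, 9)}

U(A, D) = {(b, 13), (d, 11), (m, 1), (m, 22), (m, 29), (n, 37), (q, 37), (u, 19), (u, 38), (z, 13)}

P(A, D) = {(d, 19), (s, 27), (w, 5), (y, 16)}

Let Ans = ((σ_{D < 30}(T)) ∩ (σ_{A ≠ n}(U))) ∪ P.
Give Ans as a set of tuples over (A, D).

Selection D < 30: {(k, 4), (m, 1), (m, 29), (m, 8), (x, 13), (y, 23), (z, 9)}
Selection A ≠ n: {(b, 13), (d, 11), (m, 1), (m, 22), (m, 29), (q, 37), (u, 19), (u, 38), (z, 13)}
Intersection: {(k, 4), (m, 1), (m, 29), (m, 8), (x, 13), (y, 23), (z, 9)} with {(b, 13), (d, 11), (m, 1), (m, 22), (m, 29), (q, 37), (u, 19), (u, 38), (z, 13)} → {(m, 1), (m, 29)}
Union: {(m, 1), (m, 29)} with {(d, 19), (s, 27), (w, 5), (y, 16)} → {(d, 19), (m, 1), (m, 29), (s, 27), (w, 5), (y, 16)}

{(d, 19), (m, 1), (m, 29), (s, 27), (w, 5), (y, 16)}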